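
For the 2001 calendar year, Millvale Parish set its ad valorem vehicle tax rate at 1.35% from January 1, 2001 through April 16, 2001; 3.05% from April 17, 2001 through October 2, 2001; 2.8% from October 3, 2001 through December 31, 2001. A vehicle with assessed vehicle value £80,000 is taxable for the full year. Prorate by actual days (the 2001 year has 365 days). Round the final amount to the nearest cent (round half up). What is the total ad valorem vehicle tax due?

January 1 – April 16, 2001: 106 days at 1.35% → £80,000 × 1.35% × 106/365 = £313.6438
April 17 – October 2, 2001: 169 days at 3.05% → £80,000 × 3.05% × 169/365 = £1,129.7534
October 3 – December 31, 2001: 90 days at 2.8% → £80,000 × 2.8% × 90/365 = £552.3288
Total = £1,995.7260

£1,995.73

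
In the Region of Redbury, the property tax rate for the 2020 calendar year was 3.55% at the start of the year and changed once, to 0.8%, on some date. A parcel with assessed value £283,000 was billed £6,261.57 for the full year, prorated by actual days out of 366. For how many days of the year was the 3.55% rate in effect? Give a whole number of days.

188 days

Let d = days at the first rate; then 366 − d days at the second rate.
£283,000 × [3.55%·d + 0.8%·(366−d)] / 366 = £6,261.57
Solving gives d = 188, so the new rate took effect on July 7, 2020.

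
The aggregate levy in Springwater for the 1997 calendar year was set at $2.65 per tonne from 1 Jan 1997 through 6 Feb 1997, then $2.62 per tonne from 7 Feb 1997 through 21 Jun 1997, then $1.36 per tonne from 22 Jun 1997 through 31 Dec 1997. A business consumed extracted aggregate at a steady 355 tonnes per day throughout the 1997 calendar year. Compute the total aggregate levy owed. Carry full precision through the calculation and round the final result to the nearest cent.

1 Jan – 6 Feb 1997: 37 days × 355 tonnes/day = 13,135 tonnes at $2.65/tonne → $34,807.75
7 Feb – 21 Jun 1997: 135 days × 355 tonnes/day = 47,925 tonnes at $2.62/tonne → $125,563.50
22 Jun – 31 Dec 1997: 193 days × 355 tonnes/day = 68,515 tonnes at $1.36/tonne → $93,180.40

$253,551.65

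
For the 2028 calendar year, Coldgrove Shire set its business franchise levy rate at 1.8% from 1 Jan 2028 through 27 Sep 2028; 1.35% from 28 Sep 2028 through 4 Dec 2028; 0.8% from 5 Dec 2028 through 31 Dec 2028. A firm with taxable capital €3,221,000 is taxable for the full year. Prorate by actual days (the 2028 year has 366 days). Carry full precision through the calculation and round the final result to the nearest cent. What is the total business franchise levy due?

€52,908.89

1 Jan – 27 Sep 2028: 271 days at 1.8% → €3,221,000 × 1.8% × 271/366 = €42,929.0656
28 Sep – 4 Dec 2028: 68 days at 1.35% → €3,221,000 × 1.35% × 68/366 = €8,078.9016
5 Dec – 31 Dec 2028: 27 days at 0.8% → €3,221,000 × 0.8% × 27/366 = €1,900.9180
Total = €52,908.8852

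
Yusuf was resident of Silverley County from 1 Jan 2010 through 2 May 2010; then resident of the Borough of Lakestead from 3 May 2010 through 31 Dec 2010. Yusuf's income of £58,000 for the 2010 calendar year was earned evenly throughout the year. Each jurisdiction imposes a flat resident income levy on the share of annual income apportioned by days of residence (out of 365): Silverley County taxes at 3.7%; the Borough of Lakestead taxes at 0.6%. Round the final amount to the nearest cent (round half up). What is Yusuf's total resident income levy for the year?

Silverley County, 1 Jan – 2 May 2010: 122 days → £58,000 × 3.7% × 122/365 = £717.2932
The Borough of Lakestead, 3 May – 31 Dec 2010: 243 days → £58,000 × 0.6% × 243/365 = £231.6822
Total = £948.9753

£948.98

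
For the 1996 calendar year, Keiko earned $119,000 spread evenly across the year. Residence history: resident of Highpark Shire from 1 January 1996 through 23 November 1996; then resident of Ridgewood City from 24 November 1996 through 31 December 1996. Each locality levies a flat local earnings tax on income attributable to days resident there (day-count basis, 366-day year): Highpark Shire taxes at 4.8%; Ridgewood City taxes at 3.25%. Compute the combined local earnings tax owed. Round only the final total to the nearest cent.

$5,520.49

Highpark Shire, 1 January – 23 November 1996: 328 days → $119,000 × 4.8% × 328/366 = $5,118.9508
Ridgewood City, 24 November – 31 December 1996: 38 days → $119,000 × 3.25% × 38/366 = $401.5437
Total = $5,520.4945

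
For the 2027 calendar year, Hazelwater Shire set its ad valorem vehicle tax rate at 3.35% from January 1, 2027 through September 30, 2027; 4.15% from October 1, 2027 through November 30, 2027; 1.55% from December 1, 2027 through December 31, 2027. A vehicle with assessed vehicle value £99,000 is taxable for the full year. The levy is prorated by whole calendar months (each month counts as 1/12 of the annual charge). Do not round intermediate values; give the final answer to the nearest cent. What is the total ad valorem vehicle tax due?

January 1 – September 30, 2027: 9 months at 3.35% → £99,000 × 3.35% × 9/12 = £2,487.3750
October 1 – November 30, 2027: 2 months at 4.15% → £99,000 × 4.15% × 2/12 = £684.7500
December 1 – December 31, 2027: 1 month at 1.55% → £99,000 × 1.55% × 1/12 = £127.8750
Total = £3,300.0000

£3,300.00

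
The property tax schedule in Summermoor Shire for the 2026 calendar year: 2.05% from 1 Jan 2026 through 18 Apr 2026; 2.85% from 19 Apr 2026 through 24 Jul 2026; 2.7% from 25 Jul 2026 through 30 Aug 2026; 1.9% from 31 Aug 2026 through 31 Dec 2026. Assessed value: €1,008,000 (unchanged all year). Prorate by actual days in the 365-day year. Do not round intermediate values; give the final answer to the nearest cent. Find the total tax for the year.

1 Jan – 18 Apr 2026: 108 days at 2.05% → €1,008,000 × 2.05% × 108/365 = €6,114.2795
19 Apr – 24 Jul 2026: 97 days at 2.85% → €1,008,000 × 2.85% × 97/365 = €7,634.5644
25 Jul – 30 Aug 2026: 37 days at 2.7% → €1,008,000 × 2.7% × 37/365 = €2,758.8822
31 Aug – 31 Dec 2026: 123 days at 1.9% → €1,008,000 × 1.9% × 123/365 = €6,453.9616
Total = €22,961.6877

€22,961.69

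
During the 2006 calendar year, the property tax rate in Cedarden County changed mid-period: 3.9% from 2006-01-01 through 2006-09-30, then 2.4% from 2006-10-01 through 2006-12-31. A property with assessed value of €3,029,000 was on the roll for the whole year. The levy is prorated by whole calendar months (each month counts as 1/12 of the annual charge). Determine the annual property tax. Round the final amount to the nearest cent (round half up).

2006-01-01 to 2006-09-30: 9 months at 3.9% → €3,029,000 × 3.9% × 9/12 = €88,598.2500
2006-10-01 to 2006-12-31: 3 months at 2.4% → €3,029,000 × 2.4% × 3/12 = €18,174.0000
Total = €106,772.2500

€106,772.25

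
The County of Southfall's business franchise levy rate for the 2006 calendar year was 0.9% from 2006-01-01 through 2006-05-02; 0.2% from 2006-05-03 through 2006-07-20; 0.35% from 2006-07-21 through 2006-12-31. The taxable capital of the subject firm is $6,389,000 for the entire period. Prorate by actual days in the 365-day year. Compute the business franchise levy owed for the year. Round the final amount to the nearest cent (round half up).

$32,032.52

2006-01-01 to 2006-05-02: 122 days at 0.9% → $6,389,000 × 0.9% × 122/365 = $19,219.5123
2006-05-03 to 2006-07-20: 79 days at 0.2% → $6,389,000 × 0.2% × 79/365 = $2,765.6493
2006-07-21 to 2006-12-31: 164 days at 0.35% → $6,389,000 × 0.35% × 164/365 = $10,047.3589
Total = $32,032.5205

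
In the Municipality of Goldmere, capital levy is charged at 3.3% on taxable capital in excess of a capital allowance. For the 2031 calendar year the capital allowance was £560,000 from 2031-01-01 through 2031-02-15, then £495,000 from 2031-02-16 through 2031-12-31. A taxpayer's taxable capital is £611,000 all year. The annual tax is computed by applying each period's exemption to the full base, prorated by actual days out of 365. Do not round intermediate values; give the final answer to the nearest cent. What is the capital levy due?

£3,557.67

2031-01-01 to 2031-02-15: 46 days, exemption £560,000 → (£611,000 − £560,000) × 3.3% × 46/365 = £212.1041
2031-02-16 to 2031-12-31: 319 days, exemption £495,000 → (£611,000 − £495,000) × 3.3% × 319/365 = £3,345.5671
Total = £3,557.6712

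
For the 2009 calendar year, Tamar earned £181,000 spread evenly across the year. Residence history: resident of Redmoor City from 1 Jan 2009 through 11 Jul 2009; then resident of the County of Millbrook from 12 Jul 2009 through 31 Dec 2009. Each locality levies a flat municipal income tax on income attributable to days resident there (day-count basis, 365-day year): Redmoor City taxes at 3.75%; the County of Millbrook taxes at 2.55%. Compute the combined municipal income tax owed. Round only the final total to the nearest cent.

Redmoor City, 1 Jan – 11 Jul 2009: 192 days → £181,000 × 3.75% × 192/365 = £3,570.4110
The County of Millbrook, 12 Jul – 31 Dec 2009: 173 days → £181,000 × 2.55% × 173/365 = £2,187.6205
Total = £5,758.0315

£5,758.03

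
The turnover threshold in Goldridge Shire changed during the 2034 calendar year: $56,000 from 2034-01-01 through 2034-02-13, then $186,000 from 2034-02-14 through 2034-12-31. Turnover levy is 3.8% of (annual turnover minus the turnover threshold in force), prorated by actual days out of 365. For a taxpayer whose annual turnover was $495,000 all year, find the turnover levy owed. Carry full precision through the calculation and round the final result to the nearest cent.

2034-01-01 to 2034-02-13: 44 days, exemption $56,000 → ($495,000 − $56,000) × 3.8% × 44/365 = $2,010.9808
2034-02-14 to 2034-12-31: 321 days, exemption $186,000 → ($495,000 − $186,000) × 3.8% × 321/365 = $10,326.5260
Total = $12,337.5068

$12,337.51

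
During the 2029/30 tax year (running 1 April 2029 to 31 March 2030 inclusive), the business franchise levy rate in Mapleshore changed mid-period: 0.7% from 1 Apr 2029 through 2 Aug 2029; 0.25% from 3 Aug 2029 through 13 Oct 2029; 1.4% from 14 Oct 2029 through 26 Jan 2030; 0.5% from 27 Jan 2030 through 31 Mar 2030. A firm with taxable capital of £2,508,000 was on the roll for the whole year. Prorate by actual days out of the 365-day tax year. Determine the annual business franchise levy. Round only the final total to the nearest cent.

£19,500.56

1 Apr – 2 Aug 2029: 124 days at 0.7% → £2,508,000 × 0.7% × 124/365 = £5,964.2301
3 Aug – 13 Oct 2029: 72 days at 0.25% → £2,508,000 × 0.25% × 72/365 = £1,236.8219
14 Oct 2029 – 26 Jan 2030: 105 days at 1.4% → £2,508,000 × 1.4% × 105/365 = £10,100.7123
27 Jan – 31 Mar 2030: 64 days at 0.5% → £2,508,000 × 0.5% × 64/365 = £2,198.7945
Total = £19,500.5589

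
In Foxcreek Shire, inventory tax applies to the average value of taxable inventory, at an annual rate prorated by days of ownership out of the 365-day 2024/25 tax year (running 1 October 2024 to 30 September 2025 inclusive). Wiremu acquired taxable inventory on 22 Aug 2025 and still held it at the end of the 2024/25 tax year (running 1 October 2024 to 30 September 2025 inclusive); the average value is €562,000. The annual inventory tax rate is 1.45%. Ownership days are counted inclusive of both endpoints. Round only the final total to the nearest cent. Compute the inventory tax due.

Days held (22 Aug – 30 Sep 2025): 40 out of 365
Tax = €562,000 × 1.45% × 40/365 = €893.0411

€893.04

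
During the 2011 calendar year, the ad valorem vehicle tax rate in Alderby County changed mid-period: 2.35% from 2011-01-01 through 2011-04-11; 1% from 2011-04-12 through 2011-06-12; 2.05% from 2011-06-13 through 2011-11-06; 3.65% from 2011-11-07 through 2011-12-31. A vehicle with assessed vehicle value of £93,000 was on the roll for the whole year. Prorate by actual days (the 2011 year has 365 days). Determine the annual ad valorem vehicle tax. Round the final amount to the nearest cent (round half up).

£2,042.05

2011-01-01 to 2011-04-11: 101 days at 2.35% → £93,000 × 2.35% × 101/365 = £604.7548
2011-04-12 to 2011-06-12: 62 days at 1% → £93,000 × 1% × 62/365 = £157.9726
2011-06-13 to 2011-11-06: 147 days at 2.05% → £93,000 × 2.05% × 147/365 = £767.8233
2011-11-07 to 2011-12-31: 55 days at 3.65% → £93,000 × 3.65% × 55/365 = £511.5000
Total = £2,042.0507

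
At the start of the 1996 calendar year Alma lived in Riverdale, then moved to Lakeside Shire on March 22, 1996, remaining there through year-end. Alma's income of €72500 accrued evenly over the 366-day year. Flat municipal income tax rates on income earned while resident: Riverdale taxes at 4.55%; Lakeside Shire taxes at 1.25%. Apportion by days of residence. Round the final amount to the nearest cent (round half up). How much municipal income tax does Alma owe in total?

€1435.74

Riverdale, January 1 – March 21, 1996: 81 days → €72500 × 4.55% × 81/366 = €730.0512
Lakeside Shire, March 22 – December 31, 1996: 285 days → €72500 × 1.25% × 285/366 = €705.6865
Total = €1435.7377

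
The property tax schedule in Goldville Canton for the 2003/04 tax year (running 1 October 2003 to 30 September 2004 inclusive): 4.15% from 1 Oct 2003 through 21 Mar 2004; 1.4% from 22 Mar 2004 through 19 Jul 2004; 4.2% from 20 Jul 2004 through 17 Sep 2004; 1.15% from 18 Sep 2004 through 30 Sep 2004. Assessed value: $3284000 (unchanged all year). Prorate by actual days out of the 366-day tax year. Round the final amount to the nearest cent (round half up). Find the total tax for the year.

$103446.00

1 Oct 2003 – 21 Mar 2004: 173 days at 4.15% → $3284000 × 4.15% × 173/366 = $64419.3388
22 Mar – 19 Jul 2004: 120 days at 1.4% → $3284000 × 1.4% × 120/366 = $15074.0984
20 Jul – 17 Sep 2004: 60 days at 4.2% → $3284000 × 4.2% × 60/366 = $22611.1475
18 Sep – 30 Sep 2004: 13 days at 1.15% → $3284000 × 1.15% × 13/366 = $1341.4153
Total = $103446.0000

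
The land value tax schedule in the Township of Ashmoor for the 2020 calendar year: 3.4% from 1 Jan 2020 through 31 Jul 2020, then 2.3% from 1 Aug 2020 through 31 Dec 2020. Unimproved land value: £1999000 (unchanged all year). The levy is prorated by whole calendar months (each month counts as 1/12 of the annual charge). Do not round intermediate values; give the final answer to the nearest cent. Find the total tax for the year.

1 Jan – 31 Jul 2020: 7 months at 3.4% → £1999000 × 3.4% × 7/12 = £39646.8333
1 Aug – 31 Dec 2020: 5 months at 2.3% → £1999000 × 2.3% × 5/12 = £19157.0833
Total = £58803.9167

£58803.92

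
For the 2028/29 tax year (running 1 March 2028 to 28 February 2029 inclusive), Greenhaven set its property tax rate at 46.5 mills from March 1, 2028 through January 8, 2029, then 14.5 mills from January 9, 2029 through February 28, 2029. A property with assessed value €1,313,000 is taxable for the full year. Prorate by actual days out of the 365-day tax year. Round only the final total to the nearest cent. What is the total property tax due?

€55,183.77

March 1, 2028 – January 8, 2029: 314 days at 46.5 mills → €1,313,000 × 4.65% × 314/365 = €52,523.5973
January 9 – February 28, 2029: 51 days at 14.5 mills → €1,313,000 × 1.45% × 51/365 = €2,660.1740
Total = €55,183.7712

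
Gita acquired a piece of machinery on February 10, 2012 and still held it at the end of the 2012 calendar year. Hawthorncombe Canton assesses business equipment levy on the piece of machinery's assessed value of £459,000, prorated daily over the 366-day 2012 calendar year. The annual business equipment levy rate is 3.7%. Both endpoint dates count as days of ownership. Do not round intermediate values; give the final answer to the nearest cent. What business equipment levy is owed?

£15,126.93

Days held (February 10 – December 31, 2012): 326 out of 366
Tax = £459,000 × 3.7% × 326/366 = £15,126.9344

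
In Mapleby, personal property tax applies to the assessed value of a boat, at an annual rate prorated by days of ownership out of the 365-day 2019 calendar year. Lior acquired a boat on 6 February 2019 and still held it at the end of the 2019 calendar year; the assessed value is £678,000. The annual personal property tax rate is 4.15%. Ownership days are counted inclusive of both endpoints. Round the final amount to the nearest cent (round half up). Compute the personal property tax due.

£25,361.84

Days held (6 February – 31 December 2019): 329 out of 365
Tax = £678,000 × 4.15% × 329/365 = £25,361.8438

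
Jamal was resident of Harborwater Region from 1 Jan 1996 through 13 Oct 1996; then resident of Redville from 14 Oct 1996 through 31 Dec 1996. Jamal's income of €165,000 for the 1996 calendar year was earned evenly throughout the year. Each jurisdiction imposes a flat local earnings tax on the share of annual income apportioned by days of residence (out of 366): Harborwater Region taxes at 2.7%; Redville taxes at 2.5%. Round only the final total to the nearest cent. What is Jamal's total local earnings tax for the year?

Harborwater Region, 1 Jan – 13 Oct 1996: 287 days → €165,000 × 2.7% × 287/366 = €3,493.4016
Redville, 14 Oct – 31 Dec 1996: 79 days → €165,000 × 2.5% × 79/366 = €890.3689
Total = €4,383.7705

€4,383.77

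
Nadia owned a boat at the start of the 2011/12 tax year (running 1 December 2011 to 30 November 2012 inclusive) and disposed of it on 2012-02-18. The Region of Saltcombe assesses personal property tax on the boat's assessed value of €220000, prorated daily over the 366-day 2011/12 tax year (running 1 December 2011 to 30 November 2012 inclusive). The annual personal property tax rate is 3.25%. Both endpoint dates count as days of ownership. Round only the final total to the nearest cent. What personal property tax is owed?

Days held (2011-12-01 to 2012-02-18): 80 out of 366
Tax = €220000 × 3.25% × 80/366 = €1562.8415

€1562.84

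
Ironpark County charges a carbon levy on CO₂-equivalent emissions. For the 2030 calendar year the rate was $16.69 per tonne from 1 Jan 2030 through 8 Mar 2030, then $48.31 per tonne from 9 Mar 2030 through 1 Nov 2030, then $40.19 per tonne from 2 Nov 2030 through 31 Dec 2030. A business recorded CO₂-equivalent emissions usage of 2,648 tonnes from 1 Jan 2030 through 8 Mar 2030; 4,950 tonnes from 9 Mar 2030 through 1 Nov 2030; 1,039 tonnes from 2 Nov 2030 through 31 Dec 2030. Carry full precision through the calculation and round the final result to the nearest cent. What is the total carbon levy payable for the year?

1 Jan – 8 Mar 2030: 2,648 tonnes at $16.69/tonne → $44,195.12
9 Mar – 1 Nov 2030: 4,950 tonnes at $48.31/tonne → $239,134.50
2 Nov – 31 Dec 2030: 1,039 tonnes at $40.19/tonne → $41,757.41

$325,087.03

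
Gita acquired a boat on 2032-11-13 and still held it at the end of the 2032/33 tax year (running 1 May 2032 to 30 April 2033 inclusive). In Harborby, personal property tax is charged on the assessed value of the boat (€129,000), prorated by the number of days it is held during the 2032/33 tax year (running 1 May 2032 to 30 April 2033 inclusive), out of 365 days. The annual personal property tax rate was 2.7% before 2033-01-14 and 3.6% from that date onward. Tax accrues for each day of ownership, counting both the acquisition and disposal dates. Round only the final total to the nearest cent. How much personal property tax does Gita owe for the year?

2032-11-13 to 2033-01-13: 62 days at 2.7% → €129,000 × 2.7% × 62/365 = €591.6329
2033-01-14 to 2033-04-30: 107 days at 3.6% → €129,000 × 3.6% × 107/365 = €1,361.3918
Total = €1,953.0247

€1,953.02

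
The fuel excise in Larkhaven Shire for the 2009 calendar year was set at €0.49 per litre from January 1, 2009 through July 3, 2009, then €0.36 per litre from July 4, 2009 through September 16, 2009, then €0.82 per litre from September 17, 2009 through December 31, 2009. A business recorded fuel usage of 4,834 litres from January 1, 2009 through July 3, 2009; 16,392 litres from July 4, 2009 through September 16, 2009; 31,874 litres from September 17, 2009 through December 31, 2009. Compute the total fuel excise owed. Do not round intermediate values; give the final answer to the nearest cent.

January 1 – July 3, 2009: 4,834 litres at €0.49/litre → €2,368.66
July 4 – September 16, 2009: 16,392 litres at €0.36/litre → €5,901.12
September 17 – December 31, 2009: 31,874 litres at €0.82/litre → €26,136.68

€34,406.46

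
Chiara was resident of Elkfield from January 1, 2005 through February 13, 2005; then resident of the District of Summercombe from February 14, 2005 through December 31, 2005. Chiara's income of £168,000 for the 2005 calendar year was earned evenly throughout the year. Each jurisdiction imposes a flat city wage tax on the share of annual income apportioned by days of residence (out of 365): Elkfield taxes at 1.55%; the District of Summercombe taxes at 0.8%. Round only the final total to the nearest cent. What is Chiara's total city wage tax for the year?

Elkfield, January 1 – February 13, 2005: 44 days → £168,000 × 1.55% × 44/365 = £313.9068
The District of Summercombe, February 14 – December 31, 2005: 321 days → £168,000 × 0.8% × 321/365 = £1,181.9836
Total = £1,495.8904

£1,495.89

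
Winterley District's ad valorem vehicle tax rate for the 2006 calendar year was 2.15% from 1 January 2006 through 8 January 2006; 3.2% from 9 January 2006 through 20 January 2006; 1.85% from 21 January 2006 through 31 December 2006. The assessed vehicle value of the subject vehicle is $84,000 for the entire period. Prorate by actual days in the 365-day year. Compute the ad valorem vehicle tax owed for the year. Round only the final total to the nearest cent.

1 January – 8 January 2006: 8 days at 2.15% → $84,000 × 2.15% × 8/365 = $39.5836
9 January – 20 January 2006: 12 days at 3.2% → $84,000 × 3.2% × 12/365 = $88.3726
21 January – 31 December 2006: 345 days at 1.85% → $84,000 × 1.85% × 345/365 = $1,468.8493
Total = $1,596.8055

$1,596.81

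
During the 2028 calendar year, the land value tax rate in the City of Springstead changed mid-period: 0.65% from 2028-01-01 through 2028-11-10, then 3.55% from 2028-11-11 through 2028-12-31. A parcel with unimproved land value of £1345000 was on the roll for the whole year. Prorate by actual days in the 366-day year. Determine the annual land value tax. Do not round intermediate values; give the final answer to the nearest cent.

£14177.62

2028-01-01 to 2028-11-10: 315 days at 0.65% → £1345000 × 0.65% × 315/366 = £7524.2828
2028-11-11 to 2028-12-31: 51 days at 3.55% → £1345000 × 3.55% × 51/366 = £6653.3402
Total = £14177.6230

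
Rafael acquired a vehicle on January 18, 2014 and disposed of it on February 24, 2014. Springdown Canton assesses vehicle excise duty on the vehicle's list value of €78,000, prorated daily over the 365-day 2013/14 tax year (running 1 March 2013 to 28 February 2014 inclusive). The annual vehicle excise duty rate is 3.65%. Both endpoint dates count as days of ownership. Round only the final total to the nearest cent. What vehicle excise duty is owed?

Days held (January 18 – February 24, 2014): 38 out of 365
Tax = €78,000 × 3.65% × 38/365 = €296.4000

€296.40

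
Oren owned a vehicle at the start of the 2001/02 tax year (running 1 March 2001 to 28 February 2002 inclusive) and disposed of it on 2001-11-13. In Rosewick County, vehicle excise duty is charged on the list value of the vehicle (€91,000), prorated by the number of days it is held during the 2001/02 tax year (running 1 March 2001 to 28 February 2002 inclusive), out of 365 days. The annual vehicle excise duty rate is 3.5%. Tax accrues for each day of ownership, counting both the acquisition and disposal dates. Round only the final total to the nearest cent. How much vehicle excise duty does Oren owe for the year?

Days held (2001-03-01 to 2001-11-13): 258 out of 365
Tax = €91,000 × 3.5% × 258/365 = €2,251.3151

€2,251.32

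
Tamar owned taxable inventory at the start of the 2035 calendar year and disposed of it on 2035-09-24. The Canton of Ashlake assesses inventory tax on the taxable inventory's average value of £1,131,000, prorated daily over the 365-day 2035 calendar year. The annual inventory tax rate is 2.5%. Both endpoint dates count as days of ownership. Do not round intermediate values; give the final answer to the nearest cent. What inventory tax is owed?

Days held (2035-01-01 to 2035-09-24): 267 out of 365
Tax = £1,131,000 × 2.5% × 267/365 = £20,683.3562

£20,683.36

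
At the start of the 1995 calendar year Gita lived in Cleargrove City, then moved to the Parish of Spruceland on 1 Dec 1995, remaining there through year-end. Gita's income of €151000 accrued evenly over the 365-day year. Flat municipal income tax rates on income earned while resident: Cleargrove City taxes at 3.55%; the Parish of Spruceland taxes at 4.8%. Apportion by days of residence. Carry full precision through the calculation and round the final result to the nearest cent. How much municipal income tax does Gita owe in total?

€5520.81

Cleargrove City, 1 Jan – 30 Nov 1995: 334 days → €151000 × 3.55% × 334/365 = €4905.2247
The Parish of Spruceland, 1 Dec – 31 Dec 1995: 31 days → €151000 × 4.8% × 31/365 = €615.5836
Total = €5520.8082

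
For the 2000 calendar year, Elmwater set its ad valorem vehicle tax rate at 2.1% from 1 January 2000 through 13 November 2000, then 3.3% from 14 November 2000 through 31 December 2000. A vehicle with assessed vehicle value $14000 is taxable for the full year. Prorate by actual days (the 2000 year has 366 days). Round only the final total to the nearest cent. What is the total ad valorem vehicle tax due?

1 January – 13 November 2000: 318 days at 2.1% → $14000 × 2.1% × 318/366 = $255.4426
14 November – 31 December 2000: 48 days at 3.3% → $14000 × 3.3% × 48/366 = $60.5902
Total = $316.0328

$316.03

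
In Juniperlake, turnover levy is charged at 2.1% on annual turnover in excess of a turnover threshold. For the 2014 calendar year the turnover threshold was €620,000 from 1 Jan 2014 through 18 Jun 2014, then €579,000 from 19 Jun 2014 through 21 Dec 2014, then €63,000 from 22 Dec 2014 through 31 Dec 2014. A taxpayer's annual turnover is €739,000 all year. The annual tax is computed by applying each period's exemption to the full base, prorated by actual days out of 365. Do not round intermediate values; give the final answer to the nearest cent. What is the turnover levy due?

1 Jan – 18 Jun 2014: 169 days, exemption €620,000 → (€739,000 − €620,000) × 2.1% × 169/365 = €1,157.0712
19 Jun – 21 Dec 2014: 186 days, exemption €579,000 → (€739,000 − €579,000) × 2.1% × 186/365 = €1,712.2192
22 Dec – 31 Dec 2014: 10 days, exemption €63,000 → (€739,000 − €63,000) × 2.1% × 10/365 = €388.9315
Total = €3,258.2219

€3,258.22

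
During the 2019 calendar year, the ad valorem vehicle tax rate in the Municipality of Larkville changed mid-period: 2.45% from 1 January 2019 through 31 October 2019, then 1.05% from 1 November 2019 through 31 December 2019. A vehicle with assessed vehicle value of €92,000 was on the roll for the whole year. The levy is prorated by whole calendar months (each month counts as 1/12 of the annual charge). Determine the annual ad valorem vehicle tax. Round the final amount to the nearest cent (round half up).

1 January – 31 October 2019: 10 months at 2.45% → €92,000 × 2.45% × 10/12 = €1,878.3333
1 November – 31 December 2019: 2 months at 1.05% → €92,000 × 1.05% × 2/12 = €161.0000
Total = €2,039.3333

€2,039.33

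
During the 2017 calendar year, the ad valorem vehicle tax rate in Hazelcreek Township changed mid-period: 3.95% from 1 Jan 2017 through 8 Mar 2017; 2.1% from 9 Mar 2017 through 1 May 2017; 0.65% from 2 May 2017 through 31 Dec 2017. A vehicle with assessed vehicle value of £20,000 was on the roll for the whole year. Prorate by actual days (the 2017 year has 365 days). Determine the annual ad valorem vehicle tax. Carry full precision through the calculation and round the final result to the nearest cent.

£294.05

1 Jan – 8 Mar 2017: 67 days at 3.95% → £20,000 × 3.95% × 67/365 = £145.0137
9 Mar – 1 May 2017: 54 days at 2.1% → £20,000 × 2.1% × 54/365 = £62.1370
2 May – 31 Dec 2017: 244 days at 0.65% → £20,000 × 0.65% × 244/365 = £86.9041
Total = £294.0548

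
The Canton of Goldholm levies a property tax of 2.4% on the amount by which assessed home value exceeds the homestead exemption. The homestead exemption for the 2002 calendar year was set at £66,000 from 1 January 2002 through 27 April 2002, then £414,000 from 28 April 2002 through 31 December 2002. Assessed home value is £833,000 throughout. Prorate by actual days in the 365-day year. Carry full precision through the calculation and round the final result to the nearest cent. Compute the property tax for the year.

£12,733.22

1 January – 27 April 2002: 117 days, exemption £66,000 → (£833,000 − £66,000) × 2.4% × 117/365 = £5,900.6466
28 April – 31 December 2002: 248 days, exemption £414,000 → (£833,000 − £414,000) × 2.4% × 248/365 = £6,832.5699
Total = £12,733.2164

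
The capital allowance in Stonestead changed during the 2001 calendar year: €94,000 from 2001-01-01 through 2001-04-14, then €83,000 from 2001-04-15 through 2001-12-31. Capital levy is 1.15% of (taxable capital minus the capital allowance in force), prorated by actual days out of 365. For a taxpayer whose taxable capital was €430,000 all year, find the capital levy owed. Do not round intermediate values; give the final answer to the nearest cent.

€3,954.46

2001-01-01 to 2001-04-14: 104 days, exemption €94,000 → (€430,000 − €94,000) × 1.15% × 104/365 = €1,100.9753
2001-04-15 to 2001-12-31: 261 days, exemption €83,000 → (€430,000 − €83,000) × 1.15% × 261/365 = €2,853.4808
Total = €3,954.4562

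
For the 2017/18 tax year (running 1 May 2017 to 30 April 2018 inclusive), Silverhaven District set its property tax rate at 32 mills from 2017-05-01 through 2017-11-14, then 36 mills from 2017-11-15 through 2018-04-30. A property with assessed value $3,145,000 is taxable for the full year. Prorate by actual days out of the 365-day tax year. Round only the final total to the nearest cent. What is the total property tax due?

$106,395.78

2017-05-01 to 2017-11-14: 198 days at 32 mills → $3,145,000 × 3.2% × 198/365 = $54,593.7534
2017-11-15 to 2018-04-30: 167 days at 36 mills → $3,145,000 × 3.6% × 167/365 = $51,802.0274
Total = $106,395.7808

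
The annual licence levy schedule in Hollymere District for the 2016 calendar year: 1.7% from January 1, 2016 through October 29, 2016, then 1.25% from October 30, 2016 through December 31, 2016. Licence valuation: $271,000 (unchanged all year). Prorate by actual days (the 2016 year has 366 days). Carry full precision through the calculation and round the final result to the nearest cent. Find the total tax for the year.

January 1 – October 29, 2016: 303 days at 1.7% → $271,000 × 1.7% × 303/366 = $3,813.9918
October 30 – December 31, 2016: 63 days at 1.25% → $271,000 × 1.25% × 63/366 = $583.0943
Total = $4,397.0861

$4,397.09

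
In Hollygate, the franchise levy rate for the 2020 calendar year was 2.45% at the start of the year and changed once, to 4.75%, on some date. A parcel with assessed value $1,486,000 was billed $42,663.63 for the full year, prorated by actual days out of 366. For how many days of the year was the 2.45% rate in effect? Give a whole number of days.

Let d = days at the first rate; then 366 − d days at the second rate.
$1,486,000 × [2.45%·d + 4.75%·(366−d)] / 366 = $42,663.63
Solving gives d = 299, so the new rate took effect on 26 October 2020.

299 days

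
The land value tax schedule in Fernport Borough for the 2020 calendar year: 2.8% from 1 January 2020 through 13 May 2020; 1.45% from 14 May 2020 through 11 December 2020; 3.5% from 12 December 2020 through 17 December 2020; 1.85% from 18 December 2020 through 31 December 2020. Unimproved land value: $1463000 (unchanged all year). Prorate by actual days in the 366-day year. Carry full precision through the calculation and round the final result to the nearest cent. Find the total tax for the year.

1 January – 13 May 2020: 134 days at 2.8% → $1463000 × 2.8% × 134/366 = $14997.7486
14 May – 11 December 2020: 212 days at 1.45% → $1463000 × 1.45% × 212/366 = $12287.6011
12 December – 17 December 2020: 6 days at 3.5% → $1463000 × 3.5% × 6/366 = $839.4262
18 December – 31 December 2020: 14 days at 1.85% → $1463000 × 1.85% × 14/366 = $1035.2923
Total = $29160.0683

$29160.07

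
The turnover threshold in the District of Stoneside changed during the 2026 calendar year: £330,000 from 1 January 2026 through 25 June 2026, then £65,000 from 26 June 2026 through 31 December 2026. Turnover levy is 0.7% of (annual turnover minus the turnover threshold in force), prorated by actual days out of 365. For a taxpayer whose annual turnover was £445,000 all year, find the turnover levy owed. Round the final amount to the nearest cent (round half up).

£1,765.53

1 January – 25 June 2026: 176 days, exemption £330,000 → (£445,000 − £330,000) × 0.7% × 176/365 = £388.1644
26 June – 31 December 2026: 189 days, exemption £65,000 → (£445,000 − £65,000) × 0.7% × 189/365 = £1,377.3699
Total = £1,765.5342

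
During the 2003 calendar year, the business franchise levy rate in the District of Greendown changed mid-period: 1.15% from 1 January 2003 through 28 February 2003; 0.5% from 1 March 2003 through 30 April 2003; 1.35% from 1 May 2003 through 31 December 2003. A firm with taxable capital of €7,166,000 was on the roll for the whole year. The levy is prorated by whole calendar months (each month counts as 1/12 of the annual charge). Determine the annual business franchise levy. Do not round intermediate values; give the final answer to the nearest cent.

1 January – 28 February 2003: 2 months at 1.15% → €7,166,000 × 1.15% × 2/12 = €13,734.8333
1 March – 30 April 2003: 2 months at 0.5% → €7,166,000 × 0.5% × 2/12 = €5,971.6667
1 May – 31 December 2003: 8 months at 1.35% → €7,166,000 × 1.35% × 8/12 = €64,494.0000
Total = €84,200.5000

€84,200.50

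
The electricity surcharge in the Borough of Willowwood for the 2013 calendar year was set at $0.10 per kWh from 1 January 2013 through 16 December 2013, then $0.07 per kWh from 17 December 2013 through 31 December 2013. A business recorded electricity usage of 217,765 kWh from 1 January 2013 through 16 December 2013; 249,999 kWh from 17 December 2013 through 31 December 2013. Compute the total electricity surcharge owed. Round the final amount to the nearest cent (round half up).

$39,276.43

1 January – 16 December 2013: 217,765 kWh at $0.10/kWh → $21,776.50
17 December – 31 December 2013: 249,999 kWh at $0.07/kWh → $17,499.93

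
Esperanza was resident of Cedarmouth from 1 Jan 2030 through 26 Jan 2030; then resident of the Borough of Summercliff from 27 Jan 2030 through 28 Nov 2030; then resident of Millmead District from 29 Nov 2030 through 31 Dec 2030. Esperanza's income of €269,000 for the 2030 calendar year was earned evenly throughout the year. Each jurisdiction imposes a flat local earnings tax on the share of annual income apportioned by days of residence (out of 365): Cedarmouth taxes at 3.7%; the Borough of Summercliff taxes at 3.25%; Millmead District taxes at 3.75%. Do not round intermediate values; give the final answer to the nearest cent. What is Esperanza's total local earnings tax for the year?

Cedarmouth, 1 Jan – 26 Jan 2030: 26 days → €269,000 × 3.7% × 26/365 = €708.9808
The Borough of Summercliff, 27 Jan – 28 Nov 2030: 306 days → €269,000 × 3.25% × 306/365 = €7,329.3288
Millmead District, 29 Nov – 31 Dec 2030: 33 days → €269,000 × 3.75% × 33/365 = €912.0205
Total = €8,950.3301

€8,950.33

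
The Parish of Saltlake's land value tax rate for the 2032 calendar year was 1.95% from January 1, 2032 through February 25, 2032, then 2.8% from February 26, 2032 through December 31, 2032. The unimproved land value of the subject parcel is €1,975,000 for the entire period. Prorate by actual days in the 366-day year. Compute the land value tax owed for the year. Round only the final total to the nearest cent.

€52,731.42

January 1 – February 25, 2032: 56 days at 1.95% → €1,975,000 × 1.95% × 56/366 = €5,892.6230
February 26 – December 31, 2032: 310 days at 2.8% → €1,975,000 × 2.8% × 310/366 = €46,838.7978
Total = €52,731.4208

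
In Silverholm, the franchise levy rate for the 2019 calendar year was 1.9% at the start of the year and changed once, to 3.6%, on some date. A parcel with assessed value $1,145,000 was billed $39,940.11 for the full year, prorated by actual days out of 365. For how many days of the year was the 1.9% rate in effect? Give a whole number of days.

Let d = days at the first rate; then 365 − d days at the second rate.
$1,145,000 × [1.9%·d + 3.6%·(365−d)] / 365 = $39,940.11
Solving gives d = 24, so the new rate took effect on 25 January 2019.

24 days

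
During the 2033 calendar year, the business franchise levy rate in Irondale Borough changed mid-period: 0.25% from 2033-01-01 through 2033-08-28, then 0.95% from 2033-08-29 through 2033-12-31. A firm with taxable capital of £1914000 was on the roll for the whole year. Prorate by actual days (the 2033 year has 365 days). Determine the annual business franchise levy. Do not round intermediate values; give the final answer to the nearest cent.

£9373.36

2033-01-01 to 2033-08-28: 240 days at 0.25% → £1914000 × 0.25% × 240/365 = £3146.3014
2033-08-29 to 2033-12-31: 125 days at 0.95% → £1914000 × 0.95% × 125/365 = £6227.0548
Total = £9373.3562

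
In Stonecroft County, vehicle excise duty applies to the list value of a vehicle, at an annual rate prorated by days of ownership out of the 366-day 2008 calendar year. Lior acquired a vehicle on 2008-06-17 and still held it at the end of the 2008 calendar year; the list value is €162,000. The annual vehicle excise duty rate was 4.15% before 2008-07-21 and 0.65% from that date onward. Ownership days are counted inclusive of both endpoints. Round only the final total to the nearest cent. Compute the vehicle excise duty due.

€1,096.38

2008-06-17 to 2008-07-20: 34 days at 4.15% → €162,000 × 4.15% × 34/366 = €624.5410
2008-07-21 to 2008-12-31: 164 days at 0.65% → €162,000 × 0.65% × 164/366 = €471.8361
Total = €1,096.3770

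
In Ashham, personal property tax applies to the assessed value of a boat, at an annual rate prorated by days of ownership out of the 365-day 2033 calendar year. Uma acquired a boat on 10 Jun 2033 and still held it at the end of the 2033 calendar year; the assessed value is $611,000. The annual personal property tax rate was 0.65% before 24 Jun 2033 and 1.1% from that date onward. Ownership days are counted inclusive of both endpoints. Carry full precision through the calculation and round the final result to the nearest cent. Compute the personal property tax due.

10 Jun – 23 Jun 2033: 14 days at 0.65% → $611,000 × 0.65% × 14/365 = $152.3315
24 Jun – 31 Dec 2033: 191 days at 1.1% → $611,000 × 1.1% × 191/365 = $3,517.0164
Total = $3,669.3479

$3,669.35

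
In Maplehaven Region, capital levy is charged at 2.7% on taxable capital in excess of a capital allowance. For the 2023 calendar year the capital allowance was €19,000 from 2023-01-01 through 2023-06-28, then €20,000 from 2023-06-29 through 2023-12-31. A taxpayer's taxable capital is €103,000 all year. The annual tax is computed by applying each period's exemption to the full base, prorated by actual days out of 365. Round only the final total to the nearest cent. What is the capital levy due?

2023-01-01 to 2023-06-28: 179 days, exemption €19,000 → (€103,000 − €19,000) × 2.7% × 179/365 = €1,112.2521
2023-06-29 to 2023-12-31: 186 days, exemption €20,000 → (€103,000 − €20,000) × 2.7% × 186/365 = €1,141.9890
Total = €2,254.2411

€2,254.24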